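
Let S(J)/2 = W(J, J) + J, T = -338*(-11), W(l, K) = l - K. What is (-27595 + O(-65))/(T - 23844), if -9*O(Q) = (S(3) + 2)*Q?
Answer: 247835/181134 ≈ 1.3682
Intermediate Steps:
T = 3718
S(J) = 2*J (S(J) = 2*((J - J) + J) = 2*(0 + J) = 2*J)
O(Q) = -8*Q/9 (O(Q) = -(2*3 + 2)*Q/9 = -(6 + 2)*Q/9 = -8*Q/9)
(-27595 + O(-65))/(T - 23844) = (-27595 - 8/9*(-65))/(3718 - 23844) = (-27595 + 520/9)/(-20126) = -247835/9*(-1/20126) = 247835/181134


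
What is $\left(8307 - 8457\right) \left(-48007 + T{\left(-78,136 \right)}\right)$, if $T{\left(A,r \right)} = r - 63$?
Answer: $7190100$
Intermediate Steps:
$T{\left(A,r \right)} = -63 + r$
$\left(8307 - 8457\right) \left(-48007 + T{\left(-78,136 \right)}\right) = \left(8307 - 8457\right) \left(-48007 + \left(-63 + 136\right)\right) = - 150 \left(-48007 + 73\right) = \left(-150\right) \left(-47934\right) = 7190100$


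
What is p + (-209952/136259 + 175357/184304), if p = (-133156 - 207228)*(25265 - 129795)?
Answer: 893531867804571422775/25113078736 ≈ 3.5580e+10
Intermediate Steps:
p = 35580339520 (p = -340384*(-104530) = 35580339520)
p + (-209952/136259 + 175357/184304) = 35580339520 + (-209952/136259 + 175357/184304) = 35580339520 - 14801023945/25113078736 = 893531867804571422775/25113078736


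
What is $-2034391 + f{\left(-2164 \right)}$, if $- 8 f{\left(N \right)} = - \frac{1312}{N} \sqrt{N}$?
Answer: $-2034391 - \frac{82 i \sqrt{541}}{541} \approx -2.0344 \cdot 10^{6} - 3.5255 i$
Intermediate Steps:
$f{\left(N \right)} = \frac{164}{\sqrt{N}}$ ($f{\left(N \right)} = - \frac{- \frac{1312}{N} \sqrt{N}}{8} = - \frac{\left(-1312\right) \frac{1}{\sqrt{N}}}{8} = \frac{164}{\sqrt{N}}$)
$-2034391 + f{\left(-2164 \right)} = -2034391 + \frac{164}{2 i \sqrt{541}} = -2034391 + 164 \left(- \frac{i \sqrt{541}}{1082}\right) = -2034391 - \frac{82 i \sqrt{541}}{541}$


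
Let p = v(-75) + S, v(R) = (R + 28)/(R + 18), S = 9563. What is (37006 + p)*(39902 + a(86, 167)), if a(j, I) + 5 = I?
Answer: 106349086720/57 ≈ 1.8658e+9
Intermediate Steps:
v(R) = (28 + R)/(18 + R)
a(j, I) = -5 + I
p = 545138/57 (p = (28 - 75)/(18 - 75) + 9563 = -47/(-57) + 9563 = -1/57*(-47) + 9563 = 47/57 + 9563 = 545138/57 ≈ 9563.8)
(37006 + p)*(39902 + a(86, 167)) = (37006 + 545138/57)*(39902 + (-5 + 167)) = 2654480*(39902 + 162)/57 = (2654480/57)*40064 = 106349086720/57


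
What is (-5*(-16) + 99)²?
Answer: 32041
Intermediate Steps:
(-5*(-16) + 99)² = (80 + 99)² = 179² = 32041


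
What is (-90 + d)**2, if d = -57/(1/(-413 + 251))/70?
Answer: 2152089/1225 ≈ 1756.8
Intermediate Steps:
d = 4617/35 (d = -57/(1/(-162))*(1/70) = -57/(-1/162)*(1/70) = -57*(-162)*(1/70) = 9234*(1/70) = 4617/35 ≈ 131.91)
(-90 + d)**2 = (-90 + 4617/35)**2 = (1467/35)**2 = 2152089/1225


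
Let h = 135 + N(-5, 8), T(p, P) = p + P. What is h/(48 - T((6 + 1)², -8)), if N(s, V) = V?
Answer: 143/7 ≈ 20.429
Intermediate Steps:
T(p, P) = P + p
h = 143 (h = 135 + 8 = 143)
h/(48 - T((6 + 1)², -8)) = 143/(48 - (-8 + (6 + 1)²)) = 143/(48 - (-8 + 7²)) = 143/(48 - (-8 + 49)) = 143/(48 - 1*41) = 143/(48 - 41) = 143/7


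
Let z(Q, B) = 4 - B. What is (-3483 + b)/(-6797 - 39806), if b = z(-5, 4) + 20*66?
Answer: 2163/46603 ≈ 0.046413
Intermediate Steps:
b = 1320 (b = (4 - 1*4) + 20*66 = (4 - 4) + 1320 = 0 + 1320 = 1320)
(-3483 + b)/(-6797 - 39806) = (-3483 + 1320)/(-6797 - 39806) = -2163/(-46603) = -2163*(-1/46603) = 2163/46603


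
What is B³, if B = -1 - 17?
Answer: -5832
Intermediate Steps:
B = -18
B³ = (-18)³ = -5832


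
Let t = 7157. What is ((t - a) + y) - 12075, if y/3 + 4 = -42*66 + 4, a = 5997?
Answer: -19231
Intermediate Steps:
y = -8316 (y = -12 + 3*(-42*66 + 4) = -12 + 3*(-2772 + 4) = -12 + 3*(-2768) = -12 - 8304 = -8316)
((t - a) + y) - 12075 = ((7157 - 1*5997) - 8316) - 12075 = ((7157 - 5997) - 8316) - 12075 = (1160 - 8316) - 12075 = -7156 - 12075 = -19231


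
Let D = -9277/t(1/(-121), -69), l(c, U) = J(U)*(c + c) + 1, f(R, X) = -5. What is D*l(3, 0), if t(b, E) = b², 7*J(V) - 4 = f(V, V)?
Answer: -135824557/7 ≈ -1.9404e+7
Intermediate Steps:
J(V) = -⅐ (J(V) = 4/7 + (⅐)*(-5) = 4/7 - 5/7 = -⅐)
l(c, U) = 1 - 2*c/7 (l(c, U) = -(c + c)/7 + 1 = -2*c/7 + 1 = 1 - 2*c/7)
D = -135824557 (D = -9277/((1/(-121))²) = -9277/((-1/121)²) = -9277/1/14641 = -9277*14641 = -135824557)
D*l(3, 0) = -135824557*(1 - 2/7*3) = -135824557*(1 - 6/7) = -135824557*⅐ = -135824557/7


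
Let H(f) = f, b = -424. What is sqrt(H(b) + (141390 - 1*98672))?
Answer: sqrt(42294) ≈ 205.66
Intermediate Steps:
sqrt(H(b) + (141390 - 1*98672)) = sqrt(-424 + (141390 - 1*98672)) = sqrt(-424 + (141390 - 98672)) = sqrt(-424 + 42718) = sqrt(42294)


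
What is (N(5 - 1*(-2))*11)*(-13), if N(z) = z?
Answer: -1001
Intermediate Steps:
(N(5 - 1*(-2))*11)*(-13) = ((5 - 1*(-2))*11)*(-13) = ((5 + 2)*11)*(-13) = (7*11)*(-13) = 77*(-13) = -1001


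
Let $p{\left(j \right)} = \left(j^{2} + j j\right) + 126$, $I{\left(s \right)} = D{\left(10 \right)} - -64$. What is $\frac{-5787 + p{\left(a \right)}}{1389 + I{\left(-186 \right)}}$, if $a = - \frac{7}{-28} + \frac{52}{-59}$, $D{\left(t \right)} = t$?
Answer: $- \frac{157625327}{40741624} \approx -3.8689$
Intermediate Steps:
$a = - \frac{149}{236}$ ($a = \left(-7\right) \left(- \frac{1}{28}\right) + 52 \left(- \frac{1}{59}\right) = \frac{1}{4} - \frac{52}{59} = - \frac{149}{236} \approx -0.63136$)
$I{\left(s \right)} = 74$ ($I{\left(s \right)} = 10 - -64 = 10 + 64 = 74$)
$p{\left(j \right)} = 126 + 2 j^{2}$ ($p{\left(j \right)} = \left(j^{2} + j^{2}\right) + 126 = 2 j^{2} + 126 = 126 + 2 j^{2}$)
$\frac{-5787 + p{\left(a \right)}}{1389 + I{\left(-186 \right)}} = \frac{-5787 + \left(126 + 2 \left(- \frac{149}{236}\right)^{2}\right)}{1389 + 74} = \frac{-5787 + \left(126 + 2 \cdot \frac{22201}{55696}\right)}{1463} = \left(-5787 + \left(126 + \frac{22201}{27848}\right)\right) \frac{1}{1463} = \left(-5787 + \frac{3531049}{27848}\right) \frac{1}{1463} = \left(- \frac{157625327}{27848}\right) \frac{1}{1463} = - \frac{157625327}{40741624}$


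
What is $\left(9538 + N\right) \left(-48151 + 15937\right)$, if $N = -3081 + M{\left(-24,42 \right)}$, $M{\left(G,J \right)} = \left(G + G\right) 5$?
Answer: $-200274438$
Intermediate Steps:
$M{\left(G,J \right)} = 10 G$ ($M{\left(G,J \right)} = 2 G 5 = 10 G$)
$N = -3321$ ($N = -3081 + 10 \left(-24\right) = -3081 - 240 = -3321$)
$\left(9538 + N\right) \left(-48151 + 15937\right) = \left(9538 - 3321\right) \left(-48151 + 15937\right) = 6217 \left(-32214\right) = -200274438$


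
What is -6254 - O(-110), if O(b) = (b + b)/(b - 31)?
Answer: -882034/141 ≈ -6255.6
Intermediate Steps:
O(b) = 2*b/(-31 + b) (O(b) = (2*b)/(-31 + b) = 2*b/(-31 + b))
-6254 - O(-110) = -6254 - 2*(-110)/(-31 - 110) = -6254 - 2*(-110)/(-141) = -6254 - 2*(-110)*(-1)/141 = -6254 - 1*220/141 = -6254 - 220/141 = -882034/141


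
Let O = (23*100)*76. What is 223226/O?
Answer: 111613/87400 ≈ 1.2770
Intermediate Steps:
O = 174800 (O = 2300*76 = 174800)
223226/O = 223226/174800 = 223226*(1/174800) = 111613/87400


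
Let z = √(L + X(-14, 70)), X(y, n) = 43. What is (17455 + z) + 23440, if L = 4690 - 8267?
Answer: 40895 + I*√3534 ≈ 40895.0 + 59.447*I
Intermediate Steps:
L = -3577
z = I*√3534 (z = √(-3577 + 43) = √(-3534) = I*√3534 ≈ 59.447*I)
(17455 + z) + 23440 = (17455 + I*√3534) + 23440 = 40895 + I*√3534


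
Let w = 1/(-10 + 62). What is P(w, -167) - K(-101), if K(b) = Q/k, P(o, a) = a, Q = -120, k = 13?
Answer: -2051/13 ≈ -157.77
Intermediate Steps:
w = 1/52 ≈ 0.019231
K(b) = -120/13
P(w, -167) - K(-101) = -167 - 1*(-120/13) = -167 + 120/13 = -2051/13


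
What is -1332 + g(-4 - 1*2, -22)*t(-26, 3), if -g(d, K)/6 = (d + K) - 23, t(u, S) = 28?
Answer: 7236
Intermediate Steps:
g(d, K) = 138 - 6*K - 6*d (g(d, K) = -6*((d + K) - 23) = -6*((K + d) - 23) = -6*(-23 + K + d) = 138 - 6*K - 6*d)
-1332 + g(-4 - 1*2, -22)*t(-26, 3) = -1332 + (138 - 6*(-22) - 6*(-4 - 1*2))*28 = -1332 + (138 + 132 - 6*(-4 - 2))*28 = -1332 + (138 + 132 - 6*(-6))*28 = -1332 + (138 + 132 + 36)*28 = -1332 + 306*28 = -1332 + 8568 = 7236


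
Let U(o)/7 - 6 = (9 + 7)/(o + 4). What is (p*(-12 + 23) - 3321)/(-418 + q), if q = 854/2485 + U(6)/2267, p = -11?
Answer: 277006997/33610467 ≈ 8.2417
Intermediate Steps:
U(o) = 42 + 112/(4 + o) (U(o) = 42 + 7*((9 + 7)/(o + 4)) = 42 + 7*(16/(4 + o)) = 42 + 112/(4 + o))
q = 59092/160957 (q = 854/2485 + (14*(20 + 3*6)/(4 + 6))/2267 = 854*(1/2485) + (14*(20 + 18)/10)*(1/2267) = 122/355 + (14*(1/10)*38)*(1/2267) = 122/355 + (266/5)*(1/2267) = 122/355 + 266/11335 = 59092/160957 ≈ 0.36713)
(p*(-12 + 23) - 3321)/(-418 + q) = (-11*(-12 + 23) - 3321)/(-418 + 59092/160957) = (-11*11 - 3321)/(-67220934/160957) = (-121 - 3321)*(-160957/67220934) = -3442*(-160957/67220934) = 277006997/33610467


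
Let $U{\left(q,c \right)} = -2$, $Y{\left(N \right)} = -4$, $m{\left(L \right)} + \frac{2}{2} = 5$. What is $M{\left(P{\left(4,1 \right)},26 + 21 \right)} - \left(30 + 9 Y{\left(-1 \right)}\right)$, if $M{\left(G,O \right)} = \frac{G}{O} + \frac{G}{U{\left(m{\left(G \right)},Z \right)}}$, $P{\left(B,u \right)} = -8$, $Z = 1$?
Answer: $\frac{462}{47} \approx 9.8298$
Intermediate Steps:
$m{\left(L \right)} = 4$ ($m{\left(L \right)} = -1 + 5 = 4$)
$M{\left(G,O \right)} = - \frac{G}{2} + \frac{G}{O}$ ($M{\left(G,O \right)} = \frac{G}{O} + \frac{G}{-2} = \frac{G}{O} + G \left(- \frac{1}{2}\right) = \frac{G}{O} - \frac{G}{2} = - \frac{G}{2} + \frac{G}{O}$)
$M{\left(P{\left(4,1 \right)},26 + 21 \right)} - \left(30 + 9 Y{\left(-1 \right)}\right) = \left(\left(- \frac{1}{2}\right) \left(-8\right) - \frac{8}{26 + 21}\right) - -6 = \left(4 - \frac{8}{47}\right) + \left(-30 + 36\right) = \left(4 - \frac{8}{47}\right) + 6 = \frac{180}{47} + 6 = \frac{462}{47}$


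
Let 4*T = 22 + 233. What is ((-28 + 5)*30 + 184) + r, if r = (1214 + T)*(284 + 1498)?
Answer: 4552889/2 ≈ 2.2764e+6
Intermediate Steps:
T = 255/4 (T = (22 + 233)/4 = (¼)*255 = 255/4 ≈ 63.750)
r = 4553901/2 (r = (1214 + 255/4)*(284 + 1498) = (5111/4)*1782 = 4553901/2 ≈ 2.2770e+6)
((-28 + 5)*30 + 184) + r = ((-28 + 5)*30 + 184) + 4553901/2 = (-23*30 + 184) + 4553901/2 = (-690 + 184) + 4553901/2 = -506 + 4553901/2 = 4552889/2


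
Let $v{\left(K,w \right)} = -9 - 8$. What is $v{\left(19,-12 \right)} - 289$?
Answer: $-306$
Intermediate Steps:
$v{\left(K,w \right)} = -17$ ($v{\left(K,w \right)} = -9 - 8 = -17$)
$v{\left(19,-12 \right)} - 289 = -17 - 289 = -306$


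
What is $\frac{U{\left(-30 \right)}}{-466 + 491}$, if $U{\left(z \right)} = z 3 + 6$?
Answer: $- \frac{84}{25} \approx -3.36$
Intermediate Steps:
$U{\left(z \right)} = 6 + 3 z$ ($U{\left(z \right)} = 3 z + 6 = 6 + 3 z$)
$\frac{U{\left(-30 \right)}}{-466 + 491} = \frac{6 + 3 \left(-30\right)}{-466 + 491} = \frac{6 - 90}{25} = \left(-84\right) \frac{1}{25} = - \frac{84}{25}$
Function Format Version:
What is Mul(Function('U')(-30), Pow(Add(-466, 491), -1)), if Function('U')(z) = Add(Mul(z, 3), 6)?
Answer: Rational(-84, 25) ≈ -3.3600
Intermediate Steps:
Function('U')(z) = Add(6, Mul(3, z)) (Function('U')(z) = Add(Mul(3, z), 6) = Add(6, Mul(3, z)))
Mul(Function('U')(-30), Pow(Add(-466, 491), -1)) = Mul(Add(6, Mul(3, -30)), Pow(Add(-466, 491), -1)) = Mul(Add(6, -90), Pow(25, -1)) = Mul(-84, Rational(1, 25)) = Rational(-84, 25)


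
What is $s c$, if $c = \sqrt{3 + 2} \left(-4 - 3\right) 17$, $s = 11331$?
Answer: $- 1348389 \sqrt{5} \approx -3.0151 \cdot 10^{6}$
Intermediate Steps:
$c = - 119 \sqrt{5}$ ($c = \sqrt{5} \left(-7\right) 17 = - 7 \sqrt{5} \cdot 17 = - 119 \sqrt{5} \approx -266.09$)
$s c = 11331 \left(- 119 \sqrt{5}\right) = - 1348389 \sqrt{5}$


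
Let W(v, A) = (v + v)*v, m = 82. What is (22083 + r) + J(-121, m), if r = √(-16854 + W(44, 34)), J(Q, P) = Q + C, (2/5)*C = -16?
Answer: 21922 + I*√12982 ≈ 21922.0 + 113.94*I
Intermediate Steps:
C = -40 (C = (5/2)*(-16) = -40)
J(Q, P) = -40 + Q (J(Q, P) = Q - 40 = -40 + Q)
W(v, A) = 2*v² (W(v, A) = (2*v)*v = 2*v²)
r = I*√12982 (r = √(-16854 + 2*44²) = √(-16854 + 2*1936) = √(-16854 + 3872) = √(-12982) = I*√12982 ≈ 113.94*I)
(22083 + r) + J(-121, m) = (22083 + I*√12982) + (-40 - 121) = (22083 + I*√12982) - 161 = 21922 + I*√12982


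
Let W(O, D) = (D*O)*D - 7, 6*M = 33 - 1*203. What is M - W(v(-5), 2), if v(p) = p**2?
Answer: -364/3 ≈ -121.33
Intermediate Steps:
M = -85/3 (M = (33 - 1*203)/6 = (33 - 203)/6 = (1/6)*(-170) = -85/3 ≈ -28.333)
W(O, D) = -7 + O*D**2 (W(O, D) = O*D**2 - 7 = -7 + O*D**2)
M - W(v(-5), 2) = -85/3 - (-7 + (-5)**2*2**2) = -85/3 - (-7 + 25*4) = -85/3 - (-7 + 100) = -85/3 - 1*93 = -85/3 - 93 = -364/3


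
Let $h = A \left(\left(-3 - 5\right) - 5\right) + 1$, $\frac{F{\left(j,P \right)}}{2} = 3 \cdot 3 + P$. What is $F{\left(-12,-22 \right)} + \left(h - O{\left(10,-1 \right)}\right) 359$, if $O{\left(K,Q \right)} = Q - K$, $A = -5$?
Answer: $27617$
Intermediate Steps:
$F{\left(j,P \right)} = 18 + 2 P$ ($F{\left(j,P \right)} = 2 \left(3 \cdot 3 + P\right) = 2 \left(9 + P\right) = 18 + 2 P$)
$h = 66$ ($h = - 5 \left(\left(-3 - 5\right) - 5\right) + 1 = - 5 \left(-8 - 5\right) + 1 = \left(-5\right) \left(-13\right) + 1 = 65 + 1 = 66$)
$F{\left(-12,-22 \right)} + \left(h - O{\left(10,-1 \right)}\right) 359 = \left(18 + 2 \left(-22\right)\right) + \left(66 - \left(-1 - 10\right)\right) 359 = \left(18 - 44\right) + \left(66 - \left(-1 - 10\right)\right) 359 = -26 + \left(66 - -11\right) 359 = -26 + \left(66 + 11\right) 359 = -26 + 77 \cdot 359 = -26 + 27643 = 27617$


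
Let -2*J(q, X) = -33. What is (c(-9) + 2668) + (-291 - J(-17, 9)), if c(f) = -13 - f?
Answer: 4713/2 ≈ 2356.5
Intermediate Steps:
J(q, X) = 33/2 (J(q, X) = -½*(-33) = 33/2)
(c(-9) + 2668) + (-291 - J(-17, 9)) = ((-13 - 1*(-9)) + 2668) + (-291 - 1*33/2) = ((-13 + 9) + 2668) + (-291 - 33/2) = (-4 + 2668) - 615/2 = 2664 - 615/2 = 4713/2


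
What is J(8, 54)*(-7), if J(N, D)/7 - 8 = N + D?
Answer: -3430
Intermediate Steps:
J(N, D) = 56 + 7*D + 7*N (J(N, D) = 56 + 7*(N + D) = 56 + 7*(D + N) = 56 + (7*D + 7*N) = 56 + 7*D + 7*N)
J(8, 54)*(-7) = (56 + 7*54 + 7*8)*(-7) = (56 + 378 + 56)*(-7) = 490*(-7) = -3430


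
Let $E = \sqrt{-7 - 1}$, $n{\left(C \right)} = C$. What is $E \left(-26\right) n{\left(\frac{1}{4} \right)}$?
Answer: $- 13 i \sqrt{2} \approx - 18.385 i$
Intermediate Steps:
$E = 2 i \sqrt{2}$ ($E = \sqrt{-8} = 2 i \sqrt{2} \approx 2.8284 i$)
$E \left(-26\right) n{\left(\frac{1}{4} \right)} = \frac{2 i \sqrt{2} \left(-26\right)}{4} = - 52 i \sqrt{2} \cdot \frac{1}{4} = - 13 i \sqrt{2}$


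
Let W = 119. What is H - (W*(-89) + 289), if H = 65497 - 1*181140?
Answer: -105341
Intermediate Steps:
H = -115643 (H = 65497 - 181140 = -115643)
H - (W*(-89) + 289) = -115643 - (119*(-89) + 289) = -115643 - (-10591 + 289) = -115643 - 1*(-10302) = -115643 + 10302 = -105341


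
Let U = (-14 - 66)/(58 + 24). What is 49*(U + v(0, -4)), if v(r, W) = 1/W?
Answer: -9849/164 ≈ -60.055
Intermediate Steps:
U = -40/41 (U = -80/82 = -80*1/82 = -40/41 ≈ -0.97561)
49*(U + v(0, -4)) = 49*(-40/41 + 1/(-4)) = 49*(-40/41 - 1/4) = 49*(-201/164) = -9849/164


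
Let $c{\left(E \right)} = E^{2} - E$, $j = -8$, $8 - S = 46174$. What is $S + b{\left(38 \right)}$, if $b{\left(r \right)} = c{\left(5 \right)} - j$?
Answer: $-46138$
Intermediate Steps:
$S = -46166$ ($S = 8 - 46174 = -46166$)
$b{\left(r \right)} = 28$ ($b{\left(r \right)} = 5 \left(-1 + 5\right) - -8 = 5 \cdot 4 + 8 = 20 + 8 = 28$)
$S + b{\left(38 \right)} = -46166 + 28 = -46138$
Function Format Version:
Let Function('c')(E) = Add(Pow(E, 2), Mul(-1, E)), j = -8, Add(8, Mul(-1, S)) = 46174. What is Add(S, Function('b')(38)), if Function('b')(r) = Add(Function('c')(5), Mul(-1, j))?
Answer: -46138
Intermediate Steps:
S = -46166 (S = Add(8, Mul(-1, 46174)) = Add(8, -46174) = -46166)
Function('b')(r) = 28 (Function('b')(r) = Add(Mul(5, Add(-1, 5)), Mul(-1, -8)) = Add(Mul(5, 4), 8) = Add(20, 8) = 28)
Add(S, Function('b')(38)) = Add(-46166, 28) = -46138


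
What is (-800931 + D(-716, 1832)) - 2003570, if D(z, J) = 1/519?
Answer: -1455536018/519 ≈ -2.8045e+6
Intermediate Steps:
D(z, J) = 1/519
(-800931 + D(-716, 1832)) - 2003570 = (-800931 + 1/519) - 2003570 = -415683188/519 - 2003570 = -1455536018/519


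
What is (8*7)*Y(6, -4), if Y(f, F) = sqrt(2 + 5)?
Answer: 56*sqrt(7) ≈ 148.16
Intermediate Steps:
Y(f, F) = sqrt(7)
(8*7)*Y(6, -4) = (8*7)*sqrt(7) = 56*sqrt(7)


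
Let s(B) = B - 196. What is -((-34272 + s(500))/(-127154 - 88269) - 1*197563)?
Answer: 42559580181/215423 ≈ 1.9756e+5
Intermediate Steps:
s(B) = -196 + B
-((-34272 + s(500))/(-127154 - 88269) - 1*197563) = -((-34272 + (-196 + 500))/(-127154 - 88269) - 1*197563) = -((-34272 + 304)/(-215423) - 197563) = -(-33968*(-1/215423) - 197563) = -(33968/215423 - 197563) = -1*(-42559580181/215423) = 42559580181/215423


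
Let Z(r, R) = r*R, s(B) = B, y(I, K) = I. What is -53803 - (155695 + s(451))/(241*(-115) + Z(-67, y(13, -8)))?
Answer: -768928206/14293 ≈ -53798.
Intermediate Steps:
Z(r, R) = R*r
-53803 - (155695 + s(451))/(241*(-115) + Z(-67, y(13, -8))) = -53803 - (155695 + 451)/(241*(-115) + 13*(-67)) = -53803 - 156146/(-27715 - 871) = -53803 - 156146/(-28586) = -53803 - 156146*(-1)/28586 = -53803 - 1*(-78073/14293) = -53803 + 78073/14293 = -768928206/14293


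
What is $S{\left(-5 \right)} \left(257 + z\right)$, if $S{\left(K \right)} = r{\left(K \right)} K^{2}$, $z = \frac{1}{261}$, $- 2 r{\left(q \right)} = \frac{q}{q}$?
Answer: $- \frac{838475}{261} \approx -3212.5$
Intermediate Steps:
$r{\left(q \right)} = - \frac{1}{2}$ ($r{\left(q \right)} = - \frac{q \frac{1}{q}}{2} = \left(- \frac{1}{2}\right) 1 = - \frac{1}{2}$)
$z = \frac{1}{261} \approx 0.0038314$
$S{\left(K \right)} = - \frac{K^{2}}{2}$
$S{\left(-5 \right)} \left(257 + z\right) = - \frac{\left(-5\right)^{2}}{2} \left(257 + \frac{1}{261}\right) = \left(- \frac{1}{2}\right) 25 \cdot \frac{67078}{261} = \left(- \frac{25}{2}\right) \frac{67078}{261} = - \frac{838475}{261}$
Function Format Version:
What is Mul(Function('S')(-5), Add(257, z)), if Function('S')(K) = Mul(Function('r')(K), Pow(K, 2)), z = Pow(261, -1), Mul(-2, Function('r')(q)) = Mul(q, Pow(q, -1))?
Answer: Rational(-838475, 261) ≈ -3212.5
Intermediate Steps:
Function('r')(q) = Rational(-1, 2) (Function('r')(q) = Mul(Rational(-1, 2), Mul(q, Pow(q, -1))) = Mul(Rational(-1, 2), 1) = Rational(-1, 2))
z = Rational(1, 261) ≈ 0.0038314
Function('S')(K) = Mul(Rational(-1, 2), Pow(K, 2))
Mul(Function('S')(-5), Add(257, z)) = Mul(Mul(Rational(-1, 2), Pow(-5, 2)), Add(257, Rational(1, 261))) = Mul(Mul(Rational(-1, 2), 25), Rational(67078, 261)) = Mul(Rational(-25, 2), Rational(67078, 261)) = Rational(-838475, 261)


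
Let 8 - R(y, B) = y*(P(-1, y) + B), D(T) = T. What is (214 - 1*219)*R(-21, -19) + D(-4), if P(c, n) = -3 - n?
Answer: 61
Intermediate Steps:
R(y, B) = 8 - y*(-3 + B - y) (R(y, B) = 8 - y*((-3 - y) + B) = 8 - y*(-3 + B - y))
(214 - 1*219)*R(-21, -19) + D(-4) = (214 - 1*219)*(8 - 21*(3 - 21) - 1*(-19)*(-21)) - 4 = (214 - 219)*(8 - 21*(-18) - 399) - 4 = -5*(8 + 378 - 399) - 4 = -5*(-13) - 4 = 65 - 4 = 61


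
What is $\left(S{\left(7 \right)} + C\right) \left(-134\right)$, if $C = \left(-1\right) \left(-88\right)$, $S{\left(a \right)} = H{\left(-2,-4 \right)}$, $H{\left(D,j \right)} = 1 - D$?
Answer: $-12194$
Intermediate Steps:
$S{\left(a \right)} = 3$ ($S{\left(a \right)} = 1 - -2 = 1 + 2 = 3$)
$C = 88$
$\left(S{\left(7 \right)} + C\right) \left(-134\right) = \left(3 + 88\right) \left(-134\right) = 91 \left(-134\right) = -12194$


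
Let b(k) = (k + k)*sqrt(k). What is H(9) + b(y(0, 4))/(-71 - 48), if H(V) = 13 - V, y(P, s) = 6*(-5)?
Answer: 4 + 60*I*sqrt(30)/119 ≈ 4.0 + 2.7616*I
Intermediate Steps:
y(P, s) = -30
b(k) = 2*k**(3/2) (b(k) = (2*k)*sqrt(k) = 2*k**(3/2))
H(9) + b(y(0, 4))/(-71 - 48) = (13 - 1*9) + (2*(-30)**(3/2))/(-71 - 48) = (13 - 9) + (2*(-30*I*sqrt(30)))/(-119) = 4 - 60*I*sqrt(30)*(-1/119) = 4 + 60*I*sqrt(30)/119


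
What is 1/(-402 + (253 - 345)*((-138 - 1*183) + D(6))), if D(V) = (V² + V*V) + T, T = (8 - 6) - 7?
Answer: 1/22966 ≈ 4.3543e-5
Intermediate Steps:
T = -5 (T = 2 - 7 = -5)
D(V) = -5 + 2*V² (D(V) = (V² + V*V) - 5 = (V² + V²) - 5 = 2*V² - 5 = -5 + 2*V²)
1/(-402 + (253 - 345)*((-138 - 1*183) + D(6))) = 1/(-402 + (253 - 345)*((-138 - 1*183) + (-5 + 2*6²))) = 1/(-402 - 92*((-138 - 183) + (-5 + 2*36))) = 1/(-402 - 92*(-321 + (-5 + 72))) = 1/(-402 - 92*(-321 + 67)) = 1/(-402 - 92*(-254)) = 1/(-402 + 23368) = 1/22966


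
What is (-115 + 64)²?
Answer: 2601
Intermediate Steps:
(-115 + 64)² = (-51)² = 2601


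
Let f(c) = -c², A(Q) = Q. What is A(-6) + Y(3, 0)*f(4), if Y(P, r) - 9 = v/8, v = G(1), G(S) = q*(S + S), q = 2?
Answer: -158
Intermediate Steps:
G(S) = 4*S (G(S) = 2*(S + S) = 2*(2*S) = 4*S)
v = 4 (v = 4*1 = 4)
Y(P, r) = 19/2 (Y(P, r) = 9 + 4/8 = 9 + 4*(⅛) = 9 + ½ = 19/2)
A(-6) + Y(3, 0)*f(4) = -6 + 19*(-1*4²)/2 = -6 + 19*(-1*16)/2 = -6 + (19/2)*(-16) = -6 - 152 = -158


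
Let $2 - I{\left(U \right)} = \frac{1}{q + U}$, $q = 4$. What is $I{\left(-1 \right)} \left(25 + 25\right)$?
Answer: $\frac{250}{3} \approx 83.333$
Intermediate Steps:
$I{\left(U \right)} = 2 - \frac{1}{4 + U}$
$I{\left(-1 \right)} \left(25 + 25\right) = \frac{7 + 2 \left(-1\right)}{4 - 1} \left(25 + 25\right) = \frac{7 - 2}{3} \cdot 50 = \frac{1}{3} \cdot 5 \cdot 50 = \frac{5}{3} \cdot 50 = \frac{250}{3}$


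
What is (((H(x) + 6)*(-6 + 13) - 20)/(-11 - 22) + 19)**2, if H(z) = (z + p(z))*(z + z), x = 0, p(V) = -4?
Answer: 3025/9 ≈ 336.11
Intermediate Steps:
H(z) = 2*z*(-4 + z) (H(z) = (z - 4)*(z + z) = (-4 + z)*(2*z) = 2*z*(-4 + z))
(((H(x) + 6)*(-6 + 13) - 20)/(-11 - 22) + 19)**2 = (((2*0*(-4 + 0) + 6)*(-6 + 13) - 20)/(-11 - 22) + 19)**2 = (((2*0*(-4) + 6)*7 - 20)/(-33) + 19)**2 = (((0 + 6)*7 - 20)*(-1/33) + 19)**2 = ((6*7 - 20)*(-1/33) + 19)**2 = ((42 - 20)*(-1/33) + 19)**2 = (22*(-1/33) + 19)**2 = (-2/3 + 19)**2 = (55/3)**2 = 3025/9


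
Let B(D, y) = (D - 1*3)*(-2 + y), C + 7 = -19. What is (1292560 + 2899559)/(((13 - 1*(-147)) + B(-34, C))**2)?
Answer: 4192119/1430416 ≈ 2.9307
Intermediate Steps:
C = -26 (C = -7 - 19 = -26)
B(D, y) = (-3 + D)*(-2 + y) (B(D, y) = (D - 3)*(-2 + y) = (-3 + D)*(-2 + y))
(1292560 + 2899559)/(((13 - 1*(-147)) + B(-34, C))**2) = (1292560 + 2899559)/(((13 - 1*(-147)) + (6 - 3*(-26) - 2*(-34) - 34*(-26)))**2) = 4192119/(((13 + 147) + (6 + 78 + 68 + 884))**2) = 4192119/((160 + 1036)**2) = 4192119/(1196**2) = 4192119/1430416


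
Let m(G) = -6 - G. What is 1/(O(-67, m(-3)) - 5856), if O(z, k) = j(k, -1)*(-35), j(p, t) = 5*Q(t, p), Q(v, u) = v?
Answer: -1/5681 ≈ -0.00017603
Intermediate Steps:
j(p, t) = 5*t
O(z, k) = 175 (O(z, k) = (5*(-1))*(-35) = -5*(-35) = 175)
1/(O(-67, m(-3)) - 5856) = 1/(175 - 5856) = 1/(-5681) = -1/5681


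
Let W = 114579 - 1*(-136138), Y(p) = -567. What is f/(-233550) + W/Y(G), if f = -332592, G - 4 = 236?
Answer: -1080858809/2452275 ≈ -440.76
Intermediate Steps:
G = 240 (G = 4 + 236 = 240)
W = 250717 (W = 114579 + 136138 = 250717)
f/(-233550) + W/Y(G) = -332592/(-233550) + 250717/(-567) = -332592*(-1/233550) + 250717*(-1/567) = 55432/38925 - 250717/567 = -1080858809/2452275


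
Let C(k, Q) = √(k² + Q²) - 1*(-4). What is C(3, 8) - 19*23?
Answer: -433 + √73 ≈ -424.46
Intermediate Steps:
C(k, Q) = 4 + √(Q² + k²) (C(k, Q) = √(Q² + k²) + 4 = 4 + √(Q² + k²))
C(3, 8) - 19*23 = (4 + √(8² + 3²)) - 19*23 = (4 + √(64 + 9)) - 437 = (4 + √73) - 437 = -433 + √73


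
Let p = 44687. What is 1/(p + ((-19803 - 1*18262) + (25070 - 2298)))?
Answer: 1/29394 ≈ 3.4021e-5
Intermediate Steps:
1/(p + ((-19803 - 1*18262) + (25070 - 2298))) = 1/(44687 + ((-19803 - 1*18262) + (25070 - 2298))) = 1/(44687 + ((-19803 - 18262) + 22772)) = 1/(44687 + (-38065 + 22772)) = 1/(44687 - 15293) = 1/29394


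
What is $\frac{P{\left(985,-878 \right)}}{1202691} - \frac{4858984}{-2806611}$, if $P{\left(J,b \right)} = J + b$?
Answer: $\frac{1948052211107}{1125161930067} \approx 1.7314$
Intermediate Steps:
$\frac{P{\left(985,-878 \right)}}{1202691} - \frac{4858984}{-2806611} = \frac{985 - 878}{1202691} - \frac{4858984}{-2806611} = 107 \cdot \frac{1}{1202691} - - \frac{4858984}{2806611} = \frac{107}{1202691} + \frac{4858984}{2806611} = \frac{1948052211107}{1125161930067}$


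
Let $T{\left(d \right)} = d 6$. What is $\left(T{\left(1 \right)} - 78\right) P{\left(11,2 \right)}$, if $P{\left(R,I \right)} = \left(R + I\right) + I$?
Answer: $-1080$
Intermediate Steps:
$T{\left(d \right)} = 6 d$
$P{\left(R,I \right)} = R + 2 I$ ($P{\left(R,I \right)} = \left(I + R\right) + I = R + 2 I$)
$\left(T{\left(1 \right)} - 78\right) P{\left(11,2 \right)} = \left(6 \cdot 1 - 78\right) \left(11 + 2 \cdot 2\right) = \left(6 - 78\right) \left(11 + 4\right) = \left(-72\right) 15 = -1080$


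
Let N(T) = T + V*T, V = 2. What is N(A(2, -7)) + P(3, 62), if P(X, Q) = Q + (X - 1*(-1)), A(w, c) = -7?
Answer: 45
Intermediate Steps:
N(T) = 3*T (N(T) = T + 2*T = 3*T)
P(X, Q) = 1 + Q + X (P(X, Q) = Q + (X + 1) = Q + (1 + X) = 1 + Q + X)
N(A(2, -7)) + P(3, 62) = 3*(-7) + (1 + 62 + 3) = -21 + 66 = 45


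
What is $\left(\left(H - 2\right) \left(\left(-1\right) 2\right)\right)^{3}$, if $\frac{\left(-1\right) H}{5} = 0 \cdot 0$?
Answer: $64$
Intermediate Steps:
$H = 0$ ($H = - 5 \cdot 0 \cdot 0 = \left(-5\right) 0 = 0$)
$\left(\left(H - 2\right) \left(\left(-1\right) 2\right)\right)^{3} = \left(\left(0 - 2\right) \left(\left(-1\right) 2\right)\right)^{3} = \left(\left(-2\right) \left(-2\right)\right)^{3} = 4^{3} = 64$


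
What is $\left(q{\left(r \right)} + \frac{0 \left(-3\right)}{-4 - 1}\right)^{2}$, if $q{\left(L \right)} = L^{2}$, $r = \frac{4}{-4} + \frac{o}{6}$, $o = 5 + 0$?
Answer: $\frac{1}{1296} \approx 0.0007716$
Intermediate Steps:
$o = 5$
$r = - \frac{1}{6}$ ($r = \frac{4}{-4} + \frac{5}{6} = 4 \left(- \frac{1}{4}\right) + 5 \cdot \frac{1}{6} = -1 + \frac{5}{6} = - \frac{1}{6} \approx -0.16667$)
$\left(q{\left(r \right)} + \frac{0 \left(-3\right)}{-4 - 1}\right)^{2} = \left(\left(- \frac{1}{6}\right)^{2} + \frac{0 \left(-3\right)}{-4 - 1}\right)^{2} = \left(\frac{1}{36} + \frac{0}{-5}\right)^{2} = \left(\frac{1}{36} + 0 \left(- \frac{1}{5}\right)\right)^{2} = \left(\frac{1}{36} + 0\right)^{2} = \left(\frac{1}{36}\right)^{2} = \frac{1}{1296}$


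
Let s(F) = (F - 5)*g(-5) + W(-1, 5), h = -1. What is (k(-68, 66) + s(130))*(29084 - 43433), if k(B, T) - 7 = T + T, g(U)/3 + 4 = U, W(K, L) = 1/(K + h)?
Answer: 92881077/2 ≈ 4.6441e+7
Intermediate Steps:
W(K, L) = 1/(-1 + K) (W(K, L) = 1/(K - 1) = 1/(-1 + K))
g(U) = -12 + 3*U
k(B, T) = 7 + 2*T (k(B, T) = 7 + (T + T) = 7 + 2*T)
s(F) = 269/2 - 27*F (s(F) = (F - 5)*(-12 + 3*(-5)) + 1/(-1 - 1) = (-5 + F)*(-12 - 15) + 1/(-2) = (-5 + F)*(-27) - 1/2 = (135 - 27*F) - 1/2 = 269/2 - 27*F)
(k(-68, 66) + s(130))*(29084 - 43433) = ((7 + 2*66) + (269/2 - 27*130))*(29084 - 43433) = ((7 + 132) + (269/2 - 3510))*(-14349) = (139 - 6751/2)*(-14349) = -6473/2*(-14349) = 92881077/2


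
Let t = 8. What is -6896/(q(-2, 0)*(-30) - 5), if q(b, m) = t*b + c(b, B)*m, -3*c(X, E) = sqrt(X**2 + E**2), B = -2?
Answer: -6896/475 ≈ -14.518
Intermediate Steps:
c(X, E) = -sqrt(E**2 + X**2)/3 (c(X, E) = -sqrt(X**2 + E**2)/3 = -sqrt(E**2 + X**2)/3)
q(b, m) = 8*b - m*sqrt(4 + b**2)/3 (q(b, m) = 8*b + (-sqrt((-2)**2 + b**2)/3)*m = 8*b + (-sqrt(4 + b**2)/3)*m = 8*b - m*sqrt(4 + b**2)/3)
-6896/(q(-2, 0)*(-30) - 5) = -6896/((8*(-2) - 1/3*0*sqrt(4 + (-2)**2))*(-30) - 5) = -6896/((-16 - 1/3*0*sqrt(4 + 4))*(-30) - 5) = -6896/((-16 - 1/3*0*sqrt(8))*(-30) - 5) = -6896/((-16 - 1/3*0*2*sqrt(2))*(-30) - 5) = -6896/((-16 + 0)*(-30) - 5) = -6896/(-16*(-30) - 5) = -6896/(480 - 5) = -6896/475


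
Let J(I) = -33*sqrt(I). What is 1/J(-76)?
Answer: I*sqrt(19)/1254 ≈ 0.003476*I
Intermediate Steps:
1/J(-76) = 1/(-66*I*sqrt(19)) = I*sqrt(19)/1254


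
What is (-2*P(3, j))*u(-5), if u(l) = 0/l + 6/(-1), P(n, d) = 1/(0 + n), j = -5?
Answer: 4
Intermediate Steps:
P(n, d) = 1/n
u(l) = -6 (u(l) = 0 + 6*(-1) = 0 - 6 = -6)
(-2*P(3, j))*u(-5) = -2/3*(-6) = -2*⅓*(-6) = -⅔*(-6) = 4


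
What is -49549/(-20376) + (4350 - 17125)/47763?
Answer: 234033943/108135432 ≈ 2.1643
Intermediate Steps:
-49549/(-20376) + (4350 - 17125)/47763 = -49549*(-1/20376) - 12775*1/47763 = 49549/20376 - 12775/47763 = 234033943/108135432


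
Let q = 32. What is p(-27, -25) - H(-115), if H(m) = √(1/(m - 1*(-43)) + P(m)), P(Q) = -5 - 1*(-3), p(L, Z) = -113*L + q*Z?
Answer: 2251 - I*√290/12 ≈ 2251.0 - 1.4191*I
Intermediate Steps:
p(L, Z) = -113*L + 32*Z
P(Q) = -2 (P(Q) = -5 + 3 = -2)
H(m) = √(-2 + 1/(43 + m)) (H(m) = √(1/(m - 1*(-43)) - 2) = √(1/(m + 43) - 2) = √(1/(43 + m) - 2) = √(-2 + 1/(43 + m)))
p(-27, -25) - H(-115) = (-113*(-27) + 32*(-25)) - √((-85 - 2*(-115))/(43 - 115)) = (3051 - 800) - √((-85 + 230)/(-72)) = 2251 - √(-1/72*145) = 2251 - √(-145/72) = 2251 - I*√290/12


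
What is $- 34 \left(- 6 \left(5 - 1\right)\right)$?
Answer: $816$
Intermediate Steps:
$- 34 \left(- 6 \left(5 - 1\right)\right) = - 34 \left(\left(-6\right) 4\right) = \left(-34\right) \left(-24\right) = 816$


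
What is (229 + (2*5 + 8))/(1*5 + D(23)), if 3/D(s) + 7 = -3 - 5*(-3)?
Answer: 1235/28 ≈ 44.107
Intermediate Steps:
D(s) = ⅗ (D(s) = 3/(-7 + (-3 - 5*(-3))) = 3/(-7 + (-3 + 15)) = 3/(-7 + 12) = 3/5 = 3*(⅕) = ⅗)
(229 + (2*5 + 8))/(1*5 + D(23)) = (229 + (2*5 + 8))/(1*5 + ⅗) = (229 + (10 + 8))/(5 + ⅗) = (229 + 18)/(28/5) = 247*(5/28) = 1235/28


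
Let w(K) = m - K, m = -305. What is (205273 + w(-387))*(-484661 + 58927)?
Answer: -87426605570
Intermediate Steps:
w(K) = -305 - K
(205273 + w(-387))*(-484661 + 58927) = (205273 + (-305 - 1*(-387)))*(-484661 + 58927) = (205273 + (-305 + 387))*(-425734) = (205273 + 82)*(-425734) = 205355*(-425734) = -87426605570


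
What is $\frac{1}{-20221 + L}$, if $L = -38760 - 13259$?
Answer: $- \frac{1}{72240} \approx -1.3843 \cdot 10^{-5}$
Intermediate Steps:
$L = -52019$ ($L = -38760 - 13259 = -52019$)
$\frac{1}{-20221 + L} = \frac{1}{-20221 - 52019} = \frac{1}{-72240} = - \frac{1}{72240}$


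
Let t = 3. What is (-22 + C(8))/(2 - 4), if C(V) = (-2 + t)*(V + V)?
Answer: 3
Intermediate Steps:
C(V) = 2*V (C(V) = (-2 + 3)*(V + V) = 1*(2*V) = 2*V)
(-22 + C(8))/(2 - 4) = (-22 + 2*8)/(2 - 4) = (-22 + 16)/(-2) = -6*(-½) = 3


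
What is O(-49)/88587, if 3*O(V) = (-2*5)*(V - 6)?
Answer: 550/265761 ≈ 0.0020695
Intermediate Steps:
O(V) = 20 - 10*V/3 (O(V) = ((-2*5)*(V - 6))/3 = (-10*(-6 + V))/3 = (60 - 10*V)/3 = 20 - 10*V/3)
O(-49)/88587 = (20 - 10/3*(-49))/88587 = (20 + 490/3)*(1/88587) = (550/3)*(1/88587) = 550/265761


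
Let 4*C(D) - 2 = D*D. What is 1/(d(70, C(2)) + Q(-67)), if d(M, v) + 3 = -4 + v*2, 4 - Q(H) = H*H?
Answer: -1/4489 ≈ -0.00022277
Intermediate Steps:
C(D) = ½ + D²/4 (C(D) = ½ + (D*D)/4 = ½ + D²/4)
Q(H) = 4 - H² (Q(H) = 4 - H*H = 4 - H²)
d(M, v) = -7 + 2*v (d(M, v) = -3 + (-4 + v*2) = -3 + (-4 + 2*v) = -7 + 2*v)
1/(d(70, C(2)) + Q(-67)) = 1/((-7 + 2*(½ + (¼)*2²)) + (4 - 1*(-67)²)) = 1/((-7 + 2*(½ + (¼)*4)) + (4 - 1*4489)) = 1/((-7 + 2*(½ + 1)) + (4 - 4489)) = 1/((-7 + 2*(3/2)) - 4485) = 1/((-7 + 3) - 4485) = 1/(-4 - 4485) = 1/(-4489) = -1/4489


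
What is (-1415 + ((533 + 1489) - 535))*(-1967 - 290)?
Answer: -162504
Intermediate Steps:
(-1415 + ((533 + 1489) - 535))*(-1967 - 290) = (-1415 + (2022 - 535))*(-2257) = (-1415 + 1487)*(-2257) = 72*(-2257) = -162504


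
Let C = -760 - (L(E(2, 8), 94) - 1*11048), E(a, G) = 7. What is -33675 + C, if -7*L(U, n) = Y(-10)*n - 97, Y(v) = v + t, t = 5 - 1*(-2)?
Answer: -164088/7 ≈ -23441.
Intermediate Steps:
t = 7 (t = 5 + 2 = 7)
Y(v) = 7 + v (Y(v) = v + 7 = 7 + v)
L(U, n) = 97/7 + 3*n/7 (L(U, n) = -((7 - 10)*n - 97)/7 = -(-3*n - 97)/7 = -(-97 - 3*n)/7 = 97/7 + 3*n/7)
C = 71637/7 (C = -760 - ((97/7 + (3/7)*94) - 1*11048) = -760 - ((97/7 + 282/7) - 11048) = -760 - (379/7 - 11048) = -760 - 1*(-76957/7) = -760 + 76957/7 = 71637/7 ≈ 10234.)
-33675 + C = -33675 + 71637/7 = -164088/7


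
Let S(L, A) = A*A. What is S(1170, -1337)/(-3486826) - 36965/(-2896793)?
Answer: -721332406161/1442944735574 ≈ -0.49990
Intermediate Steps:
S(L, A) = A²
S(1170, -1337)/(-3486826) - 36965/(-2896793) = (-1337)²/(-3486826) - 36965/(-2896793) = 1787569*(-1/3486826) - 36965*(-1/2896793) = -255367/498118 + 36965/2896793 = -721332406161/1442944735574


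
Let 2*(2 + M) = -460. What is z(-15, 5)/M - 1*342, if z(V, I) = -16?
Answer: -9916/29 ≈ -341.93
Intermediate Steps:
M = -232 (M = -2 + (1/2)*(-460) = -2 - 230 = -232)
z(-15, 5)/M - 1*342 = -16/(-232) - 1*342 = -16*(-1/232) - 342 = 2/29 - 342 = -9916/29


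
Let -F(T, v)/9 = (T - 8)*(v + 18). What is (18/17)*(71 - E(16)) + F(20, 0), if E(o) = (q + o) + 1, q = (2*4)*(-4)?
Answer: -31500/17 ≈ -1852.9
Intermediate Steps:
F(T, v) = -9*(-8 + T)*(18 + v) (F(T, v) = -9*(T - 8)*(v + 18) = -9*(-8 + T)*(18 + v))
q = -32 (q = 8*(-4) = -32)
E(o) = -31 + o (E(o) = (-32 + o) + 1 = -31 + o)
(18/17)*(71 - E(16)) + F(20, 0) = (18/17)*(71 - (-31 + 16)) + (1296 - 162*20 + 72*0 - 9*20*0) = (18*(1/17))*(71 - 1*(-15)) + (1296 - 3240 + 0 + 0) = 18*(71 + 15)/17 - 1944 = (18/17)*86 - 1944 = 1548/17 - 1944 = -31500/17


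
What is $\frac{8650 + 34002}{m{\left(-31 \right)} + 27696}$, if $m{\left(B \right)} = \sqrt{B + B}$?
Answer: $\frac{590644896}{383534239} - \frac{21326 i \sqrt{62}}{383534239} \approx 1.54 - 0.00043783 i$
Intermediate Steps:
$m{\left(B \right)} = \sqrt{2} \sqrt{B}$ ($m{\left(B \right)} = \sqrt{2 B} = \sqrt{2} \sqrt{B}$)
$\frac{8650 + 34002}{m{\left(-31 \right)} + 27696} = \frac{8650 + 34002}{\sqrt{2} \sqrt{-31} + 27696} = \frac{42652}{\sqrt{2} i \sqrt{31} + 27696} = \frac{42652}{i \sqrt{62} + 27696} = \frac{42652}{27696 + i \sqrt{62}}$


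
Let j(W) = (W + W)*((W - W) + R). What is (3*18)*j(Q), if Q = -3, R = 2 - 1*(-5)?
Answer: -2268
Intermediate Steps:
R = 7 (R = 2 + 5 = 7)
j(W) = 14*W (j(W) = (W + W)*((W - W) + 7) = (2*W)*(0 + 7) = (2*W)*7 = 14*W)
(3*18)*j(Q) = (3*18)*(14*(-3)) = 54*(-42) = -2268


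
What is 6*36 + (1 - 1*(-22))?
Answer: 239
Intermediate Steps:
6*36 + (1 - 1*(-22)) = 216 + (1 + 22) = 216 + 23 = 239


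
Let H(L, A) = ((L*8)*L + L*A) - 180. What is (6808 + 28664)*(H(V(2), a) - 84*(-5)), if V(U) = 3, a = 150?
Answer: 27029664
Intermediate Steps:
H(L, A) = -180 + 8*L² + A*L (H(L, A) = ((8*L)*L + A*L) - 180 = (8*L² + A*L) - 180 = -180 + 8*L² + A*L)
(6808 + 28664)*(H(V(2), a) - 84*(-5)) = (6808 + 28664)*((-180 + 8*3² + 150*3) - 84*(-5)) = 35472*((-180 + 8*9 + 450) + 420) = 35472*((-180 + 72 + 450) + 420) = 35472*(342 + 420) = 35472*762 = 27029664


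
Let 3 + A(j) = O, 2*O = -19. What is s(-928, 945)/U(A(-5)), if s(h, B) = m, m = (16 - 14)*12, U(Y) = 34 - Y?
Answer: 16/31 ≈ 0.51613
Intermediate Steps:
O = -19/2 (O = (½)*(-19) = -19/2 ≈ -9.5000)
A(j) = -25/2 (A(j) = -3 - 19/2 = -25/2)
m = 24 (m = 2*12 = 24)
s(h, B) = 24
s(-928, 945)/U(A(-5)) = 24/(34 - 1*(-25/2)) = 24/(34 + 25/2) = 24/(93/2) = 24*(2/93) = 16/31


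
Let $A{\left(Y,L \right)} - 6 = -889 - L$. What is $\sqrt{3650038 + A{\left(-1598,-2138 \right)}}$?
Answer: $\sqrt{3651293} \approx 1910.8$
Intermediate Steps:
$A{\left(Y,L \right)} = -883 - L$ ($A{\left(Y,L \right)} = 6 - \left(889 + L\right) = -883 - L$)
$\sqrt{3650038 + A{\left(-1598,-2138 \right)}} = \sqrt{3650038 - -1255} = \sqrt{3650038 + \left(-883 + 2138\right)} = \sqrt{3650038 + 1255} = \sqrt{3651293}$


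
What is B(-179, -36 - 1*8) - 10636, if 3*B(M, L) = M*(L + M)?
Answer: 8009/3 ≈ 2669.7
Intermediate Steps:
B(M, L) = M*(L + M)/3 (B(M, L) = (M*(L + M))/3 = M*(L + M)/3)
B(-179, -36 - 1*8) - 10636 = (1/3)*(-179)*((-36 - 1*8) - 179) - 10636 = (1/3)*(-179)*((-36 - 8) - 179) - 10636 = (1/3)*(-179)*(-44 - 179) - 10636 = (1/3)*(-179)*(-223) - 10636 = 39917/3 - 10636 = 8009/3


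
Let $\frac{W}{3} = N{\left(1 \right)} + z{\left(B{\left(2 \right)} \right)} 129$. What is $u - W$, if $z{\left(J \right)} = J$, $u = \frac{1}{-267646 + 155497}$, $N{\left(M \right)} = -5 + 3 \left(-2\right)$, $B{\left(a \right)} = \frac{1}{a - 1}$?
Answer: $- \frac{39700747}{112149} \approx -354.0$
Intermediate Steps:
$B{\left(a \right)} = \frac{1}{-1 + a}$
$N{\left(M \right)} = -11$ ($N{\left(M \right)} = -5 - 6 = -11$)
$u = - \frac{1}{112149}$ ($u = \frac{1}{-112149} = - \frac{1}{112149} \approx -8.9167 \cdot 10^{-6}$)
$W = 354$ ($W = 3 \left(-11 + \frac{1}{-1 + 2} \cdot 129\right) = 3 \left(-11 + 1^{-1} \cdot 129\right) = 3 \left(-11 + 1 \cdot 129\right) = 3 \left(-11 + 129\right) = 3 \cdot 118 = 354$)
$u - W = - \frac{1}{112149} - 354 = - \frac{39700747}{112149}$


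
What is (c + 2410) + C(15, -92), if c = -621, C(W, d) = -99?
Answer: 1690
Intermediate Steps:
(c + 2410) + C(15, -92) = (-621 + 2410) - 99 = 1789 - 99 = 1690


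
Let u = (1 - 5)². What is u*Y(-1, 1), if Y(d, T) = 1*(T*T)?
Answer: 16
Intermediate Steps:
u = 16 (u = (-4)² = 16)
Y(d, T) = T² (Y(d, T) = 1*T² = T²)
u*Y(-1, 1) = 16*1² = 16*1 = 16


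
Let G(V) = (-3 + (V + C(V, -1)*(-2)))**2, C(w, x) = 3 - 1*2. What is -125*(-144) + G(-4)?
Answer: 18081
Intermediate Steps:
C(w, x) = 1 (C(w, x) = 3 - 2 = 1)
G(V) = (-5 + V)**2 (G(V) = (-3 + (V + 1*(-2)))**2 = (-3 + (V - 2))**2 = (-3 + (-2 + V))**2 = (-5 + V)**2)
-125*(-144) + G(-4) = -125*(-144) + (-5 - 4)**2 = 18000 + (-9)**2 = 18000 + 81 = 18081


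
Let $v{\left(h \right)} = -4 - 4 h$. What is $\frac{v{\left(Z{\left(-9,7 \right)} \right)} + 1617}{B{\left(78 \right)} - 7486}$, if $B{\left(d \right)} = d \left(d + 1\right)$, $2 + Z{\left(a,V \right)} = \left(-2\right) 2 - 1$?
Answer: $- \frac{1641}{1324} \approx -1.2394$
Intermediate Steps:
$Z{\left(a,V \right)} = -7$ ($Z{\left(a,V \right)} = -2 - 5 = -7$)
$B{\left(d \right)} = d \left(1 + d\right)$
$\frac{v{\left(Z{\left(-9,7 \right)} \right)} + 1617}{B{\left(78 \right)} - 7486} = \frac{\left(-4 - -28\right) + 1617}{78 \left(1 + 78\right) - 7486} = \frac{\left(-4 + 28\right) + 1617}{78 \cdot 79 - 7486} = \frac{24 + 1617}{6162 - 7486} = \frac{1641}{-1324} = 1641 \left(- \frac{1}{1324}\right) = - \frac{1641}{1324}$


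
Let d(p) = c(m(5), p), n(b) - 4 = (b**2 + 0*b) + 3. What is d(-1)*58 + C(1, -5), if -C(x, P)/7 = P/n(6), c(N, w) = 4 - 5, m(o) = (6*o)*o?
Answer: -2459/43 ≈ -57.186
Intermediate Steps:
m(o) = 6*o**2
n(b) = 7 + b**2 (n(b) = 4 + ((b**2 + 0*b) + 3) = 4 + ((b**2 + 0) + 3) = 4 + (b**2 + 3) = 4 + (3 + b**2) = 7 + b**2)
c(N, w) = -1
d(p) = -1
C(x, P) = -7*P/43 (C(x, P) = -7*P/(7 + 6**2) = -7*P/(7 + 36) = -7*P/43)
d(-1)*58 + C(1, -5) = -1*58 - 7/43*(-5) = -58 + 35/43 = -2459/43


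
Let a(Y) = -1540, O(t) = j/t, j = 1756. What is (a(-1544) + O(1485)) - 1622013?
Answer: -2410974449/1485 ≈ -1.6236e+6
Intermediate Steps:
O(t) = 1756/t
(a(-1544) + O(1485)) - 1622013 = (-1540 + 1756/1485) - 1622013 = -2285144/1485 - 1622013 = -2410974449/1485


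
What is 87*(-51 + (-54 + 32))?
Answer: -6351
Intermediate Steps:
87*(-51 + (-54 + 32)) = 87*(-51 - 22) = 87*(-73) = -6351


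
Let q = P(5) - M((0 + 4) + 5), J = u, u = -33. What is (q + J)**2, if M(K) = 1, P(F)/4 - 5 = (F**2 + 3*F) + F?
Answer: 27556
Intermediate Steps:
P(F) = 20 + 4*F**2 + 16*F (P(F) = 20 + 4*((F**2 + 3*F) + F) = 20 + 4*(F**2 + 4*F) = 20 + (4*F**2 + 16*F) = 20 + 4*F**2 + 16*F)
J = -33
q = 199 (q = (20 + 4*5**2 + 16*5) - 1*1 = (20 + 4*25 + 80) - 1 = (20 + 100 + 80) - 1 = 200 - 1 = 199)
(q + J)**2 = (199 - 33)**2 = 166**2 = 27556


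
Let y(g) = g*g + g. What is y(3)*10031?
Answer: 120372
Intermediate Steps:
y(g) = g + g² (y(g) = g² + g = g + g²)
y(3)*10031 = (3*(1 + 3))*10031 = (3*4)*10031 = 12*10031 = 120372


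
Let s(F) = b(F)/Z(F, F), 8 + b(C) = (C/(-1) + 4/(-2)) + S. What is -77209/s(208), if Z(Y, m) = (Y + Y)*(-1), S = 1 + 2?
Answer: -32118944/215 ≈ -1.4939e+5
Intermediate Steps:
S = 3
b(C) = -7 - C (b(C) = -8 + ((C/(-1) + 4/(-2)) + 3) = -8 + ((C*(-1) + 4*(-½)) + 3) = -8 + ((-C - 2) + 3) = -8 + ((-2 - C) + 3) = -8 + (1 - C) = -7 - C)
Z(Y, m) = -2*Y (Z(Y, m) = (2*Y)*(-1) = -2*Y)
s(F) = -(-7 - F)/(2*F) (s(F) = (-7 - F)/((-2*F)) = (-7 - F)*(-1/(2*F)) = -(-7 - F)/(2*F))
-77209/s(208) = -77209*416/(7 + 208) = -77209/((½)*(1/208)*215) = -77209/215/416 = -77209*416/215 = -32118944/215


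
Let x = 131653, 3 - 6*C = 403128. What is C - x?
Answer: -397681/2 ≈ -1.9884e+5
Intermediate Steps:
C = -134375/2 (C = ½ - ⅙*403128 = ½ - 67188 = -134375/2 ≈ -67188.)
C - x = -134375/2 - 1*131653 = -134375/2 - 131653 = -397681/2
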